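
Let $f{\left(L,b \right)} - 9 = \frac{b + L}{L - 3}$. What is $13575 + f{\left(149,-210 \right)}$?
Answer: $\frac{1983203}{146} \approx 13584.0$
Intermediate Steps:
$f{\left(L,b \right)} = 9 + \frac{L + b}{-3 + L}$ ($f{\left(L,b \right)} = 9 + \frac{b + L}{L - 3} = 9 + \frac{L + b}{-3 + L}$)
$13575 + f{\left(149,-210 \right)} = 13575 + \frac{-27 - 210 + 10 \cdot 149}{-3 + 149} = 13575 + \frac{-27 - 210 + 1490}{146} = 13575 + \frac{1}{146} \cdot 1253 = 13575 + \frac{1253}{146} = \frac{1983203}{146}$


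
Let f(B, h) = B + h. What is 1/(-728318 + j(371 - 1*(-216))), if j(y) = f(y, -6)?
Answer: -1/727737 ≈ -1.3741e-6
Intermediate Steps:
j(y) = -6 + y (j(y) = y - 6 = -6 + y)
1/(-728318 + j(371 - 1*(-216))) = 1/(-728318 + (-6 + (371 - 1*(-216)))) = 1/(-728318 + (-6 + (371 + 216))) = 1/(-728318 + (-6 + 587)) = 1/(-728318 + 581) = 1/(-727737) = -1/727737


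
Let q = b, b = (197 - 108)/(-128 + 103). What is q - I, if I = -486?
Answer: 12061/25 ≈ 482.44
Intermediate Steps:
b = -89/25 (b = 89/(-25) = 89*(-1/25) = -89/25 ≈ -3.5600)
q = -89/25 ≈ -3.5600
q - I = -89/25 - 1*(-486) = -89/25 + 486 = 12061/25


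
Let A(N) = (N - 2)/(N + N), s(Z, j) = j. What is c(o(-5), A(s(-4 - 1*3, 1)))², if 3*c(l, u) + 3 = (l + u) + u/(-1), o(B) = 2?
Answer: ⅑ ≈ 0.11111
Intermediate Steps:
A(N) = (-2 + N)/(2*N) (A(N) = (-2 + N)/((2*N)) = (-2 + N)*(1/(2*N)) = (-2 + N)/(2*N))
c(l, u) = -1 + l/3 (c(l, u) = -1 + ((l + u) + u/(-1))/3 = -1 + ((l + u) + u*(-1))/3 = -1 + ((l + u) - u)/3 = -1 + l/3)
c(o(-5), A(s(-4 - 1*3, 1)))² = (-1 + (⅓)*2)² = (-1 + ⅔)² = (-⅓)² = ⅑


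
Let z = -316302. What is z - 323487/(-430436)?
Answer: -136147444185/430436 ≈ -3.1630e+5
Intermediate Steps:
z - 323487/(-430436) = -316302 - 323487/(-430436) = -316302 - 323487*(-1)/430436 = -316302 - 1*(-323487/430436) = -316302 + 323487/430436 = -136147444185/430436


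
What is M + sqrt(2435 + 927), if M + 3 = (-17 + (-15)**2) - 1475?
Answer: -1270 + 41*sqrt(2) ≈ -1212.0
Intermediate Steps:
M = -1270 (M = -3 + ((-17 + (-15)**2) - 1475) = -3 + ((-17 + 225) - 1475) = -3 + (208 - 1475) = -3 - 1267 = -1270)
M + sqrt(2435 + 927) = -1270 + sqrt(2435 + 927) = -1270 + sqrt(3362) = -1270 + 41*sqrt(2)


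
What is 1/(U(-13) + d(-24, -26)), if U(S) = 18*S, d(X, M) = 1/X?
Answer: -24/5617 ≈ -0.0042727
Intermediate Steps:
d(X, M) = 1/X
1/(U(-13) + d(-24, -26)) = 1/(18*(-13) + 1/(-24)) = 1/(-234 - 1/24) = 1/(-5617/24) = -24/5617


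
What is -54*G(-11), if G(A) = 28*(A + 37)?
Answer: -39312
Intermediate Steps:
G(A) = 1036 + 28*A (G(A) = 28*(37 + A) = 1036 + 28*A)
-54*G(-11) = -54*(1036 + 28*(-11)) = -54*(1036 - 308) = -54*728 = -39312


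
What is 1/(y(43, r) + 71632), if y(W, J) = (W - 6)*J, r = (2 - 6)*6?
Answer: 1/70744 ≈ 1.4135e-5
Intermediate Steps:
r = -24 (r = -4*6 = -24)
y(W, J) = J*(-6 + W) (y(W, J) = (-6 + W)*J = J*(-6 + W))
1/(y(43, r) + 71632) = 1/(-24*(-6 + 43) + 71632) = 1/(-24*37 + 71632) = 1/(-888 + 71632) = 1/70744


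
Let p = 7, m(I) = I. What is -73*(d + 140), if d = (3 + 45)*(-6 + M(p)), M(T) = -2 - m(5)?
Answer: 35332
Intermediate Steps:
M(T) = -7 (M(T) = -2 - 1*5 = -2 - 5 = -7)
d = -624 (d = (3 + 45)*(-6 - 7) = 48*(-13) = -624)
-73*(d + 140) = -73*(-624 + 140) = -73*(-484) = 35332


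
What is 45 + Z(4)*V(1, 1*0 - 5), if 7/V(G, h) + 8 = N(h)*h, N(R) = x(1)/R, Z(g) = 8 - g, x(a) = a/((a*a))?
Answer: 41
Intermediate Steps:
x(a) = 1/a (x(a) = a/(a**2) = a/a**2 = 1/a)
N(R) = 1/R (N(R) = 1/(1*R) = 1/R)
V(G, h) = -1 (V(G, h) = 7/(-8 + h/h) = 7/(-8 + 1) = 7/(-7) = 7*(-1/7) = -1)
45 + Z(4)*V(1, 1*0 - 5) = 45 + (8 - 1*4)*(-1) = 45 + (8 - 4)*(-1) = 45 + 4*(-1) = 45 - 4 = 41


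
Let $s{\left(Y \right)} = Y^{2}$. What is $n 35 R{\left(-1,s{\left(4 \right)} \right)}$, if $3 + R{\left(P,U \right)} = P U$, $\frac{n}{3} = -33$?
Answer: $65835$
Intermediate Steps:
$n = -99$ ($n = 3 \left(-33\right) = -99$)
$R{\left(P,U \right)} = -3 + P U$
$n 35 R{\left(-1,s{\left(4 \right)} \right)} = \left(-99\right) 35 \left(-3 - 4^{2}\right) = - 3465 \left(-3 - 16\right) = \left(-3465\right) \left(-19\right) = 65835$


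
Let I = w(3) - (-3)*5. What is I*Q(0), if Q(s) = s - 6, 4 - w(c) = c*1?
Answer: -96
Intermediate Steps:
w(c) = 4 - c
I = 16 (I = (4 - 1*3) - (-3)*5 = (4 - 3) - 1*(-15) = 1 + 15 = 16)
Q(s) = -6 + s
I*Q(0) = 16*(-6 + 0) = 16*(-6) = -96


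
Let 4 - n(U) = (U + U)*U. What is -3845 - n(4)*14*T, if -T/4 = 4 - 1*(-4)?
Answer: -16389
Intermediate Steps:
n(U) = 4 - 2*U² (n(U) = 4 - (U + U)*U = 4 - 2*U*U = 4 - 2*U²)
T = -32 (T = -4*(4 - 1*(-4)) = -4*(4 + 4) = -4*8 = -32)
-3845 - n(4)*14*T = -3845 - (4 - 2*4²)*14*(-32) = -3845 - (4 - 2*16)*14*(-32) = -3845 - (4 - 32)*14*(-32) = -3845 - (-28*14)*(-32) = -3845 - (-392)*(-32) = -3845 - 1*12544 = -3845 - 12544 = -16389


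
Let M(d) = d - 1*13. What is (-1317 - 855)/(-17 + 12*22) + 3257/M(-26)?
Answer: -68399/741 ≈ -92.306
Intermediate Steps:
M(d) = -13 + d (M(d) = d - 13 = -13 + d)
(-1317 - 855)/(-17 + 12*22) + 3257/M(-26) = (-1317 - 855)/(-17 + 12*22) + 3257/(-13 - 26) = -2172/(-17 + 264) + 3257/(-39) = -2172/247 + 3257*(-1/39) = -2172*1/247 - 3257/39 = -2172/247 - 3257/39 = -68399/741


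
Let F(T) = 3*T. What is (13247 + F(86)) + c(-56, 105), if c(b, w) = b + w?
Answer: 13554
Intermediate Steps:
(13247 + F(86)) + c(-56, 105) = (13247 + 3*86) + (-56 + 105) = (13247 + 258) + 49 = 13505 + 49 = 13554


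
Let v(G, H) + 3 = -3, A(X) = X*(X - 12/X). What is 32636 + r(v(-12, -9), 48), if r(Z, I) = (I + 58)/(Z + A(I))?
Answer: 37303001/1143 ≈ 32636.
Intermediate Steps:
v(G, H) = -6 (v(G, H) = -3 - 3 = -6)
r(Z, I) = (58 + I)/(-12 + Z + I**2) (r(Z, I) = (I + 58)/(Z + (-12 + I**2)) = (58 + I)/(-12 + Z + I**2))
32636 + r(v(-12, -9), 48) = 32636 + (58 + 48)/(-12 - 6 + 48**2) = 32636 + 106/(-12 - 6 + 2304) = 32636 + 106/2286 = 32636 + (1/2286)*106 = 32636 + 53/1143 = 37303001/1143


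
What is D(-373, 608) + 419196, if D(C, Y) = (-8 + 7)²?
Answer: 419197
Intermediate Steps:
D(C, Y) = 1 (D(C, Y) = (-1)² = 1)
D(-373, 608) + 419196 = 1 + 419196 = 419197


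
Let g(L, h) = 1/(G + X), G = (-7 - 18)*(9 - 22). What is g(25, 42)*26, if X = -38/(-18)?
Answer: 117/1472 ≈ 0.079484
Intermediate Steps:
X = 19/9 (X = -38*(-1/18) = 19/9 ≈ 2.1111)
G = 325 (G = -25*(-13) = 325)
g(L, h) = 9/2944 (g(L, h) = 1/(325 + 19/9) = 1/(2944/9) = 9/2944)
g(25, 42)*26 = (9/2944)*26 = 117/1472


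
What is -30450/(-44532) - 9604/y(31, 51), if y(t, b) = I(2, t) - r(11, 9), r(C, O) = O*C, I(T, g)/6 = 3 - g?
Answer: 8070657/220186 ≈ 36.654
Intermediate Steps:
I(T, g) = 18 - 6*g (I(T, g) = 6*(3 - g) = 18 - 6*g)
r(C, O) = C*O
y(t, b) = -81 - 6*t (y(t, b) = (18 - 6*t) - 11*9 = (18 - 6*t) - 1*99 = (18 - 6*t) - 99 = -81 - 6*t)
-30450/(-44532) - 9604/y(31, 51) = -30450/(-44532) - 9604/(-81 - 6*31) = -30450*(-1/44532) - 9604/(-81 - 186) = 5075/7422 - 9604/(-267) = 5075/7422 - 9604*(-1/267) = 5075/7422 + 9604/267 = 8070657/220186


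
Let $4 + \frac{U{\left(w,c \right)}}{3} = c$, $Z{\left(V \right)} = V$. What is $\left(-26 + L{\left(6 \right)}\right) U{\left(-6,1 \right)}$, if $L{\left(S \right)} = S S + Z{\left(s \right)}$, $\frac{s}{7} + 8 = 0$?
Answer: $414$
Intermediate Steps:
$s = -56$ ($s = -56 + 7 \cdot 0 = -56 + 0 = -56$)
$L{\left(S \right)} = -56 + S^{2}$ ($L{\left(S \right)} = S S - 56 = S^{2} - 56 = -56 + S^{2}$)
$U{\left(w,c \right)} = -12 + 3 c$
$\left(-26 + L{\left(6 \right)}\right) U{\left(-6,1 \right)} = \left(-26 - \left(56 - 6^{2}\right)\right) \left(-12 + 3 \cdot 1\right) = \left(-26 + \left(-56 + 36\right)\right) \left(-12 + 3\right) = \left(-26 - 20\right) \left(-9\right) = \left(-46\right) \left(-9\right) = 414$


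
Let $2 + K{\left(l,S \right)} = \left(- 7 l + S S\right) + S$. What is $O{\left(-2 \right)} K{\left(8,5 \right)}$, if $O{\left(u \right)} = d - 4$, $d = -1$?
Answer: $140$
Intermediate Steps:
$K{\left(l,S \right)} = -2 + S + S^{2} - 7 l$ ($K{\left(l,S \right)} = -2 + \left(\left(- 7 l + S S\right) + S\right) = -2 + \left(\left(- 7 l + S^{2}\right) + S\right) = -2 + \left(\left(S^{2} - 7 l\right) + S\right) = -2 + \left(S + S^{2} - 7 l\right) = -2 + S + S^{2} - 7 l$)
$O{\left(u \right)} = -5$ ($O{\left(u \right)} = -1 - 4 = -5$)
$O{\left(-2 \right)} K{\left(8,5 \right)} = - 5 \left(-2 + 5 + 5^{2} - 56\right) = - 5 \left(-2 + 5 + 25 - 56\right) = \left(-5\right) \left(-28\right) = 140$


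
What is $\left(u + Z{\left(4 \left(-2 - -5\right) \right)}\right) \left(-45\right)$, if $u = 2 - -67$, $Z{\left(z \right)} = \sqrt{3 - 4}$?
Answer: $-3105 - 45 i \approx -3105.0 - 45.0 i$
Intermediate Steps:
$Z{\left(z \right)} = i$ ($Z{\left(z \right)} = \sqrt{-1} = i$)
$u = 69$ ($u = 2 + 67 = 69$)
$\left(u + Z{\left(4 \left(-2 - -5\right) \right)}\right) \left(-45\right) = \left(69 + i\right) \left(-45\right) = -3105 - 45 i$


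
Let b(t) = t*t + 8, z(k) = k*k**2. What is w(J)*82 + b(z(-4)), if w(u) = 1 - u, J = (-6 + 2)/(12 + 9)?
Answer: 88234/21 ≈ 4201.6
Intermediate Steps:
z(k) = k**3
b(t) = 8 + t**2 (b(t) = t**2 + 8 = 8 + t**2)
J = -4/21 ≈ -0.19048
w(J)*82 + b(z(-4)) = (1 - 1*(-4/21))*82 + (8 + ((-4)**3)**2) = (1 + 4/21)*82 + (8 + (-64)**2) = (25/21)*82 + (8 + 4096) = 2050/21 + 4104 = 88234/21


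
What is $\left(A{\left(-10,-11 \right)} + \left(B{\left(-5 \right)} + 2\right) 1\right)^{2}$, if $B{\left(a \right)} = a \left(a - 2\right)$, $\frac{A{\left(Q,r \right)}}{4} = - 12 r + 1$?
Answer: $323761$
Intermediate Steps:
$A{\left(Q,r \right)} = 4 - 48 r$ ($A{\left(Q,r \right)} = 4 \left(- 12 r + 1\right) = 4 \left(1 - 12 r\right) = 4 - 48 r$)
$B{\left(a \right)} = a \left(-2 + a\right)$
$\left(A{\left(-10,-11 \right)} + \left(B{\left(-5 \right)} + 2\right) 1\right)^{2} = \left(\left(4 - -528\right) + \left(- 5 \left(-2 - 5\right) + 2\right) 1\right)^{2} = \left(\left(4 + 528\right) + \left(\left(-5\right) \left(-7\right) + 2\right) 1\right)^{2} = \left(532 + \left(35 + 2\right) 1\right)^{2} = \left(532 + 37 \cdot 1\right)^{2} = \left(532 + 37\right)^{2} = 569^{2} = 323761$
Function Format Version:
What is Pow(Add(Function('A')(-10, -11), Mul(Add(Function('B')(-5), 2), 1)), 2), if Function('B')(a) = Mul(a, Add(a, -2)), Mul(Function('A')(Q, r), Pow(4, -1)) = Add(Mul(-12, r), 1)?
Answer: 323761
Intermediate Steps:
Function('A')(Q, r) = Add(4, Mul(-48, r)) (Function('A')(Q, r) = Mul(4, Add(Mul(-12, r), 1)) = Mul(4, Add(1, Mul(-12, r))) = Add(4, Mul(-48, r)))
Function('B')(a) = Mul(a, Add(-2, a))
Pow(Add(Function('A')(-10, -11), Mul(Add(Function('B')(-5), 2), 1)), 2) = Pow(Add(Add(4, Mul(-48, -11)), Mul(Add(Mul(-5, Add(-2, -5)), 2), 1)), 2) = Pow(Add(Add(4, 528), Mul(Add(Mul(-5, -7), 2), 1)), 2) = Pow(Add(532, Mul(Add(35, 2), 1)), 2) = Pow(Add(532, Mul(37, 1)), 2) = Pow(Add(532, 37), 2) = Pow(569, 2) = 323761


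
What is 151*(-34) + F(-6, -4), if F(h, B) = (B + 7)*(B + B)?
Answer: -5158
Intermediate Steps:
F(h, B) = 2*B*(7 + B) (F(h, B) = (7 + B)*(2*B) = 2*B*(7 + B))
151*(-34) + F(-6, -4) = 151*(-34) + 2*(-4)*(7 - 4) = -5134 + 2*(-4)*3 = -5134 - 24 = -5158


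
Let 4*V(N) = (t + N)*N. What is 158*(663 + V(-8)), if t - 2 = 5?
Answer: 105070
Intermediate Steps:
t = 7 (t = 2 + 5 = 7)
V(N) = N*(7 + N)/4 (V(N) = ((7 + N)*N)/4 = (N*(7 + N))/4 = N*(7 + N)/4)
158*(663 + V(-8)) = 158*(663 + (¼)*(-8)*(7 - 8)) = 158*(663 + (¼)*(-8)*(-1)) = 158*(663 + 2) = 158*665 = 105070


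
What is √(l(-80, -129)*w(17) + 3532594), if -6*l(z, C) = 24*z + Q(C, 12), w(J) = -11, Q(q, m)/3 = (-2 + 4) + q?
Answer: √14113502/2 ≈ 1878.4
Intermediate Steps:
Q(q, m) = 6 + 3*q (Q(q, m) = 3*((-2 + 4) + q) = 3*(2 + q) = 6 + 3*q)
l(z, C) = -1 - 4*z - C/2 (l(z, C) = -(24*z + (6 + 3*C))/6 = -(6 + 3*C + 24*z)/6 = -1 - 4*z - C/2)
√(l(-80, -129)*w(17) + 3532594) = √((-1 - 4*(-80) - ½*(-129))*(-11) + 3532594) = √((-1 + 320 + 129/2)*(-11) + 3532594) = √((767/2)*(-11) + 3532594) = √(-8437/2 + 3532594) = √(7056751/2) = √14113502/2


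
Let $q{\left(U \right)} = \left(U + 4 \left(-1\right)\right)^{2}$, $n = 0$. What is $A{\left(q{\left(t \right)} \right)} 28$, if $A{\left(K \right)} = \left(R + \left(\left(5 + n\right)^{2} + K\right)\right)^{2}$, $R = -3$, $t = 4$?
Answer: $13552$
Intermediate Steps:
$q{\left(U \right)} = \left(-4 + U\right)^{2}$ ($q{\left(U \right)} = \left(U - 4\right)^{2} = \left(-4 + U\right)^{2}$)
$A{\left(K \right)} = \left(22 + K\right)^{2}$ ($A{\left(K \right)} = \left(-3 + \left(\left(5 + 0\right)^{2} + K\right)\right)^{2} = \left(-3 + \left(5^{2} + K\right)\right)^{2} = \left(-3 + \left(25 + K\right)\right)^{2} = \left(22 + K\right)^{2}$)
$A{\left(q{\left(t \right)} \right)} 28 = \left(22 + \left(-4 + 4\right)^{2}\right)^{2} \cdot 28 = \left(22 + 0^{2}\right)^{2} \cdot 28 = \left(22 + 0\right)^{2} \cdot 28 = 22^{2} \cdot 28 = 484 \cdot 28 = 13552$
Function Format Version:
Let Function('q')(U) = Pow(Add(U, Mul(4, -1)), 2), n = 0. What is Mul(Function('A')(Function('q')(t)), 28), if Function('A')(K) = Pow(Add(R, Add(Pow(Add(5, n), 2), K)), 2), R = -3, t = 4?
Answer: 13552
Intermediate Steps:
Function('q')(U) = Pow(Add(-4, U), 2) (Function('q')(U) = Pow(Add(U, -4), 2) = Pow(Add(-4, U), 2))
Function('A')(K) = Pow(Add(22, K), 2) (Function('A')(K) = Pow(Add(-3, Add(Pow(Add(5, 0), 2), K)), 2) = Pow(Add(-3, Add(Pow(5, 2), K)), 2) = Pow(Add(-3, Add(25, K)), 2) = Pow(Add(22, K), 2))
Mul(Function('A')(Function('q')(t)), 28) = Mul(Pow(Add(22, Pow(Add(-4, 4), 2)), 2), 28) = Mul(Pow(Add(22, Pow(0, 2)), 2), 28) = Mul(Pow(Add(22, 0), 2), 28) = Mul(Pow(22, 2), 28) = Mul(484, 28) = 13552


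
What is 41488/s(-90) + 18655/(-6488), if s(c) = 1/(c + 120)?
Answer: 8075205665/6488 ≈ 1.2446e+6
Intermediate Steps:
s(c) = 1/(120 + c)
41488/s(-90) + 18655/(-6488) = 41488/(1/(120 - 90)) + 18655/(-6488) = 41488/(1/30) + 18655*(-1/6488) = 41488/(1/30) - 18655/6488 = 41488*30 - 18655/6488 = 1244640 - 18655/6488 = 8075205665/6488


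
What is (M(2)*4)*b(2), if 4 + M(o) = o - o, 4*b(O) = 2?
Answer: -8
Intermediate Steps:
b(O) = ½ (b(O) = (¼)*2 = ½)
M(o) = -4 (M(o) = -4 + (o - o) = -4 + 0 = -4)
(M(2)*4)*b(2) = -4*4*(½) = -16*½ = -8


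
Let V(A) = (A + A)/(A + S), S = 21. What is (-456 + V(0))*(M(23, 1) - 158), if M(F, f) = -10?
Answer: 76608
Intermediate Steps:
V(A) = 2*A/(21 + A) (V(A) = (A + A)/(A + 21) = (2*A)/(21 + A) = 2*A/(21 + A))
(-456 + V(0))*(M(23, 1) - 158) = (-456 + 2*0/(21 + 0))*(-10 - 158) = (-456 + 2*0/21)*(-168) = (-456 + 2*0*(1/21))*(-168) = (-456 + 0)*(-168) = -456*(-168) = 76608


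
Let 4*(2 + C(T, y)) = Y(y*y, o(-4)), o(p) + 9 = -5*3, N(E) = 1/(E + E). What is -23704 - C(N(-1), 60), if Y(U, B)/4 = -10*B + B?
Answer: -23918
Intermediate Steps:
N(E) = 1/(2*E)
o(p) = -24 (o(p) = -9 - 5*3 = -9 - 15 = -24)
Y(U, B) = -36*B (Y(U, B) = 4*(-10*B + B) = 4*(-9*B) = -36*B)
C(T, y) = 214 (C(T, y) = -2 + (-36*(-24))/4 = -2 + (¼)*864 = -2 + 216 = 214)
-23704 - C(N(-1), 60) = -23704 - 1*214 = -23704 - 214 = -23918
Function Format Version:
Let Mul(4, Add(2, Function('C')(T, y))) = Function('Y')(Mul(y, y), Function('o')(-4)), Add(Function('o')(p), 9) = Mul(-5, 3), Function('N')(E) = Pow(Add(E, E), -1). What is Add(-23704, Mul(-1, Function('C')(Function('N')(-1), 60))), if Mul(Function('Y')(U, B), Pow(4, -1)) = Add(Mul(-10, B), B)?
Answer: -23918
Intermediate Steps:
Function('N')(E) = Mul(Rational(1, 2), Pow(E, -1)) (Function('N')(E) = Pow(Mul(2, E), -1) = Mul(Rational(1, 2), Pow(E, -1)))
Function('o')(p) = -24 (Function('o')(p) = Add(-9, Mul(-5, 3)) = Add(-9, -15) = -24)
Function('Y')(U, B) = Mul(-36, B) (Function('Y')(U, B) = Mul(4, Add(Mul(-10, B), B)) = Mul(4, Mul(-9, B)) = Mul(-36, B))
Function('C')(T, y) = 214 (Function('C')(T, y) = Add(-2, Mul(Rational(1, 4), Mul(-36, -24))) = Add(-2, Mul(Rational(1, 4), 864)) = Add(-2, 216) = 214)
Add(-23704, Mul(-1, Function('C')(Function('N')(-1), 60))) = Add(-23704, Mul(-1, 214)) = Add(-23704, -214) = -23918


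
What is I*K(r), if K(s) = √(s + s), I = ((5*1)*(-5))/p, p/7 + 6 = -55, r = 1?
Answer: 25*√2/427 ≈ 0.082799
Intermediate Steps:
p = -427 (p = -42 + 7*(-55) = -42 - 385 = -427)
I = 25/427 (I = ((5*1)*(-5))/(-427) = (5*(-5))*(-1/427) = -25*(-1/427) = 25/427 ≈ 0.058548)
K(s) = √2*√s (K(s) = √(2*s) = √2*√s)
I*K(r) = 25*(√2*√1)/427 = 25*(√2*1)/427 = 25*√2/427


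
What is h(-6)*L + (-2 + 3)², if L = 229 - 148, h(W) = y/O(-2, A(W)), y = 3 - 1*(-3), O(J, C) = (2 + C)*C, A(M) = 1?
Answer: 163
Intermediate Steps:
O(J, C) = C*(2 + C)
y = 6 (y = 3 + 3 = 6)
h(W) = 2 (h(W) = 6/((1*(2 + 1))) = 6/((1*3)) = 6/3 = 6*(⅓) = 2)
L = 81
h(-6)*L + (-2 + 3)² = 2*81 + (-2 + 3)² = 162 + 1² = 162 + 1 = 163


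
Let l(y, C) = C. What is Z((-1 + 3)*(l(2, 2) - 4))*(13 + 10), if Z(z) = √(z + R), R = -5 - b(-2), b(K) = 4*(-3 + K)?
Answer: 23*√11 ≈ 76.282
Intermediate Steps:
b(K) = -12 + 4*K
R = 15 (R = -5 - (-12 + 4*(-2)) = -5 - (-12 - 8) = -5 - 1*(-20) = -5 + 20 = 15)
Z(z) = √(15 + z) (Z(z) = √(z + 15) = √(15 + z))
Z((-1 + 3)*(l(2, 2) - 4))*(13 + 10) = √(15 + (-1 + 3)*(2 - 4))*(13 + 10) = √(15 + 2*(-2))*23 = √(15 - 4)*23 = √11*23 = 23*√11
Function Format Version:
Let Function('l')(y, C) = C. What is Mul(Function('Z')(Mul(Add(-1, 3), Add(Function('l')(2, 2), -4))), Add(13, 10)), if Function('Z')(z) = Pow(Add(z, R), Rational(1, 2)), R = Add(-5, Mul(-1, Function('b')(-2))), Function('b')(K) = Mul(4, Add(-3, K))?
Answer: Mul(23, Pow(11, Rational(1, 2))) ≈ 76.282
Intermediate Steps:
Function('b')(K) = Add(-12, Mul(4, K))
R = 15 (R = Add(-5, Mul(-1, Add(-12, Mul(4, -2)))) = Add(-5, Mul(-1, Add(-12, -8))) = Add(-5, Mul(-1, -20)) = Add(-5, 20) = 15)
Function('Z')(z) = Pow(Add(15, z), Rational(1, 2)) (Function('Z')(z) = Pow(Add(z, 15), Rational(1, 2)) = Pow(Add(15, z), Rational(1, 2)))
Mul(Function('Z')(Mul(Add(-1, 3), Add(Function('l')(2, 2), -4))), Add(13, 10)) = Mul(Pow(Add(15, Mul(Add(-1, 3), Add(2, -4))), Rational(1, 2)), Add(13, 10)) = Mul(Pow(Add(15, Mul(2, -2)), Rational(1, 2)), 23) = Mul(Pow(Add(15, -4), Rational(1, 2)), 23) = Mul(Pow(11, Rational(1, 2)), 23) = Mul(23, Pow(11, Rational(1, 2)))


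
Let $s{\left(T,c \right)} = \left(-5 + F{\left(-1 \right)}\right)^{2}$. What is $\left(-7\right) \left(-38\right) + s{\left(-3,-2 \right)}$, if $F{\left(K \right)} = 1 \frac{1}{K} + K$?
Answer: $315$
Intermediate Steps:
$F{\left(K \right)} = K + \frac{1}{K}$ ($F{\left(K \right)} = \frac{1}{K} + K = K + \frac{1}{K}$)
$s{\left(T,c \right)} = 49$ ($s{\left(T,c \right)} = \left(-5 - \left(1 - \frac{1}{-1}\right)\right)^{2} = \left(-5 - 2\right)^{2} = \left(-7\right)^{2} = 49$)
$\left(-7\right) \left(-38\right) + s{\left(-3,-2 \right)} = \left(-7\right) \left(-38\right) + 49 = 266 + 49 = 315$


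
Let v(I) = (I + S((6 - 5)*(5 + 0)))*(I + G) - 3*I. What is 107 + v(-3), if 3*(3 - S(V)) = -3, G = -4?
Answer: 109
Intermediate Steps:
S(V) = 4 (S(V) = 3 - 1/3*(-3) = 3 + 1 = 4)
v(I) = -3*I + (-4 + I)*(4 + I) (v(I) = (I + 4)*(I - 4) - 3*I = (4 + I)*(-4 + I) - 3*I = (-4 + I)*(4 + I) - 3*I = -3*I + (-4 + I)*(4 + I))
107 + v(-3) = 107 + (-16 + (-3)**2 - 3*(-3)) = 107 + (-16 + 9 + 9) = 107 + 2 = 109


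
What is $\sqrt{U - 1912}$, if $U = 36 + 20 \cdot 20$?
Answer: $6 i \sqrt{41} \approx 38.419 i$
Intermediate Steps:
$U = 436$ ($U = 36 + 400 = 436$)
$\sqrt{U - 1912} = \sqrt{436 - 1912} = \sqrt{-1476} = 6 i \sqrt{41}$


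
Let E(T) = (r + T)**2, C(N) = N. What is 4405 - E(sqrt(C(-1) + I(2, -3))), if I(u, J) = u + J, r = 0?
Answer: 4407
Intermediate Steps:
I(u, J) = J + u
E(T) = T**2 (E(T) = (0 + T)**2 = T**2)
4405 - E(sqrt(C(-1) + I(2, -3))) = 4405 - (sqrt(-1 + (-3 + 2)))**2 = 4405 - (sqrt(-1 - 1))**2 = 4405 - (sqrt(-2))**2 = 4405 - (I*sqrt(2))**2 = 4405 - 1*(-2) = 4405 + 2 = 4407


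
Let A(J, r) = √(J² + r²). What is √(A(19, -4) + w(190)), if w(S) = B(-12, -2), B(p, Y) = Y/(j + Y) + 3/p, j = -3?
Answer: √(15 + 100*√377)/10 ≈ 4.4234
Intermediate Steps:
B(p, Y) = 3/p + Y/(-3 + Y) (B(p, Y) = Y/(-3 + Y) + 3/p = 3/p + Y/(-3 + Y))
w(S) = 3/20 (w(S) = (-9 + 3*(-2) - 2*(-12))/((-12)*(-3 - 2)) = -1/12*(-9 - 6 + 24)/(-5) = -1/12*(-⅕)*9 = 3/20)
√(A(19, -4) + w(190)) = √(√(19² + (-4)²) + 3/20) = √(√(361 + 16) + 3/20) = √(√377 + 3/20) = √(3/20 + √377)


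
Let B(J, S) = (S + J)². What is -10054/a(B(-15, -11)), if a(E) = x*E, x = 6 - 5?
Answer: -5027/338 ≈ -14.873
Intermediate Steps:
B(J, S) = (J + S)²
x = 1
a(E) = E (a(E) = 1*E = E)
-10054/a(B(-15, -11)) = -10054/(-15 - 11)² = -10054/((-26)²) = -10054/676 = -10054*1/676 = -5027/338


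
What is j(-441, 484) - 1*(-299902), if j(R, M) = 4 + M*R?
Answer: 86462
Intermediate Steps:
j(-441, 484) - 1*(-299902) = (4 + 484*(-441)) - 1*(-299902) = (4 - 213444) + 299902 = -213440 + 299902 = 86462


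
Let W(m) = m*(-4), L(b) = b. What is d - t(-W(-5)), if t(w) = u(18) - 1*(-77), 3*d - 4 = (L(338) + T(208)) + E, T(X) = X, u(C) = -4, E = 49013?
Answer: 16448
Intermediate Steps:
W(m) = -4*m
d = 16521 (d = 4/3 + ((338 + 208) + 49013)/3 = 4/3 + (546 + 49013)/3 = 4/3 + (⅓)*49559 = 4/3 + 49559/3 = 16521)
t(w) = 73 (t(w) = -4 - 1*(-77) = -4 + 77 = 73)
d - t(-W(-5)) = 16521 - 1*73 = 16521 - 73 = 16448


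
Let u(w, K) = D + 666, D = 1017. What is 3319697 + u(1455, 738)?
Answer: 3321380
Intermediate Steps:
u(w, K) = 1683 (u(w, K) = 1017 + 666 = 1683)
3319697 + u(1455, 738) = 3319697 + 1683 = 3321380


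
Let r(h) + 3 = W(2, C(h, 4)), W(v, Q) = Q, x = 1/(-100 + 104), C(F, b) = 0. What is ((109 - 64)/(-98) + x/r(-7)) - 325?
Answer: -191419/588 ≈ -325.54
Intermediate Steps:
x = ¼ (x = 1/4 = ¼ ≈ 0.25000)
r(h) = -3 (r(h) = -3 + 0 = -3)
((109 - 64)/(-98) + x/r(-7)) - 325 = ((109 - 64)/(-98) + (¼)/(-3)) - 325 = (45*(-1/98) + (¼)*(-⅓)) - 325 = (-45/98 - 1/12) - 325 = -319/588 - 325 = -191419/588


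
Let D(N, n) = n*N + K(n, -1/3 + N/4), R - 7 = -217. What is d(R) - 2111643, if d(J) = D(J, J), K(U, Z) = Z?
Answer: -12405575/6 ≈ -2.0676e+6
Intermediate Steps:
R = -210 (R = 7 - 217 = -210)
D(N, n) = -⅓ + N/4 + N*n (D(N, n) = n*N + (-1/3 + N/4) = N*n + (-1*⅓ + N*(¼)) = N*n + (-⅓ + N/4) = -⅓ + N/4 + N*n)
d(J) = -⅓ + J² + J/4 (d(J) = -⅓ + J/4 + J*J = -⅓ + J/4 + J² = -⅓ + J² + J/4)
d(R) - 2111643 = (-⅓ + (-210)² + (¼)*(-210)) - 2111643 = (-⅓ + 44100 - 105/2) - 2111643 = 264283/6 - 2111643 = -12405575/6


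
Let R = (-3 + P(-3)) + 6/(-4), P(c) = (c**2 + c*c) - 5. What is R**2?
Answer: 289/4 ≈ 72.250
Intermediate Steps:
P(c) = -5 + 2*c**2 (P(c) = (c**2 + c**2) - 5 = 2*c**2 - 5 = -5 + 2*c**2)
R = 17/2 (R = (-3 + (-5 + 2*(-3)**2)) + 6/(-4) = (-3 + (-5 + 2*9)) + 6*(-1/4) = (-3 + (-5 + 18)) - 3/2 = (-3 + 13) - 3/2 = 10 - 3/2 = 17/2 ≈ 8.5000)
R**2 = (17/2)**2 = 289/4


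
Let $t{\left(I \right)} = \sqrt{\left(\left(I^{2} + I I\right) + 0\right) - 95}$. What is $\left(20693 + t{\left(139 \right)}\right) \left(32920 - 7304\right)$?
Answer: $530071888 + 76848 \sqrt{4283} \approx 5.351 \cdot 10^{8}$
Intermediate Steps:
$t{\left(I \right)} = \sqrt{-95 + 2 I^{2}}$ ($t{\left(I \right)} = \sqrt{\left(\left(I^{2} + I^{2}\right) + 0\right) - 95} = \sqrt{\left(2 I^{2} + 0\right) - 95} = \sqrt{2 I^{2} - 95} = \sqrt{-95 + 2 I^{2}}$)
$\left(20693 + t{\left(139 \right)}\right) \left(32920 - 7304\right) = \left(20693 + \sqrt{-95 + 2 \cdot 139^{2}}\right) \left(32920 - 7304\right) = \left(20693 + \sqrt{-95 + 2 \cdot 19321}\right) 25616 = \left(20693 + \sqrt{-95 + 38642}\right) 25616 = \left(20693 + \sqrt{38547}\right) 25616 = \left(20693 + 3 \sqrt{4283}\right) 25616 = 530071888 + 76848 \sqrt{4283}$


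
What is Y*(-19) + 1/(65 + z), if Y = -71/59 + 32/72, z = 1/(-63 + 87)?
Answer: 11965321/828891 ≈ 14.435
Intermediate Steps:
z = 1/24 ≈ 0.041667
Y = -403/531 (Y = -71*1/59 + 32*(1/72) = -71/59 + 4/9 = -403/531 ≈ -0.75895)
Y*(-19) + 1/(65 + z) = -403/531*(-19) + 1/(65 + 1/24) = 7657/531 + 1/(1561/24) = 7657/531 + 24/1561 = 11965321/828891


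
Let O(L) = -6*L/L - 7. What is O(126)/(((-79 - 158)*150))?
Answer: 13/35550 ≈ 0.00036568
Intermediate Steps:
O(L) = -13 (O(L) = -6*1 - 7 = -6 - 7 = -13)
O(126)/(((-79 - 158)*150)) = -13*1/(150*(-79 - 158)) = -13/((-237*150)) = -13/(-35550) = -13*(-1/35550) = 13/35550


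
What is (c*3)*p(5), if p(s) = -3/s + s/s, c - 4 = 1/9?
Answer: 74/15 ≈ 4.9333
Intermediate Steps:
c = 37/9 (c = 4 + 1/9 = 4 + ⅑ = 37/9 ≈ 4.1111)
p(s) = 1 - 3/s (p(s) = -3/s + 1 = 1 - 3/s)
(c*3)*p(5) = ((37/9)*3)*((-3 + 5)/5) = 37*((⅕)*2)/3 = (37/3)*(⅖) = 74/15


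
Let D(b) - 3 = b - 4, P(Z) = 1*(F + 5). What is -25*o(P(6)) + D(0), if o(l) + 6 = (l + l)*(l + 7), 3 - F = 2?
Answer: -3751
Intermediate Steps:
F = 1 (F = 3 - 1*2 = 3 - 2 = 1)
P(Z) = 6 (P(Z) = 1*(1 + 5) = 1*6 = 6)
D(b) = -1 + b (D(b) = 3 + (b - 4) = 3 + (-4 + b) = -1 + b)
o(l) = -6 + 2*l*(7 + l) (o(l) = -6 + (l + l)*(l + 7) = -6 + (2*l)*(7 + l) = -6 + 2*l*(7 + l))
-25*o(P(6)) + D(0) = -25*(-6 + 2*6² + 14*6) + (-1 + 0) = -25*(-6 + 2*36 + 84) - 1 = -25*(-6 + 72 + 84) - 1 = -25*150 - 1 = -3750 - 1 = -3751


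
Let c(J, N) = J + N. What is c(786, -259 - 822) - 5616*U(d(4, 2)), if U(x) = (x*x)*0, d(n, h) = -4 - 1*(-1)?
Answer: -295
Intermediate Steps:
d(n, h) = -3 (d(n, h) = -4 + 1 = -3)
U(x) = 0 (U(x) = x**2*0 = 0)
c(786, -259 - 822) - 5616*U(d(4, 2)) = (786 + (-259 - 822)) - 5616*0 = (786 - 1081) + 0 = -295 + 0 = -295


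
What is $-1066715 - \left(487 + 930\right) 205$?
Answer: $-1357200$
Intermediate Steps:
$-1066715 - \left(487 + 930\right) 205 = -1066715 - 1417 \cdot 205 = -1066715 - 290485 = -1357200$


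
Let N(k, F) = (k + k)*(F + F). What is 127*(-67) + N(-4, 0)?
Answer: -8509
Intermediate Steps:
N(k, F) = 4*F*k (N(k, F) = (2*k)*(2*F) = 4*F*k)
127*(-67) + N(-4, 0) = 127*(-67) + 4*0*(-4) = -8509 + 0 = -8509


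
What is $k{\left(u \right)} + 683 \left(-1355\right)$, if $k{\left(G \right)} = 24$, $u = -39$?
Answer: $-925441$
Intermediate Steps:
$k{\left(u \right)} + 683 \left(-1355\right) = 24 + 683 \left(-1355\right) = 24 - 925465 = -925441$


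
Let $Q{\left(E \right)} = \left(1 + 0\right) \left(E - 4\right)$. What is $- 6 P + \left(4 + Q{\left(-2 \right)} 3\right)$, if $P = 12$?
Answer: $-86$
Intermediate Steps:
$Q{\left(E \right)} = -4 + E$ ($Q{\left(E \right)} = 1 \left(-4 + E\right) = -4 + E$)
$- 6 P + \left(4 + Q{\left(-2 \right)} 3\right) = \left(-6\right) 12 + \left(4 + \left(-4 - 2\right) 3\right) = -72 + \left(4 - 18\right) = -72 - 14 = -86$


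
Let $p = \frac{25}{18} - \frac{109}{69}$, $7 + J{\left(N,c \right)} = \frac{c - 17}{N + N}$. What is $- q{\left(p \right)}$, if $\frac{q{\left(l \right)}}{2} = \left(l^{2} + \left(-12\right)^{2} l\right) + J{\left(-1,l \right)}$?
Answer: $\frac{2214988}{42849} \approx 51.693$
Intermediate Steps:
$J{\left(N,c \right)} = -7 + \frac{-17 + c}{2 N}$ ($J{\left(N,c \right)} = -7 + \frac{c - 17}{N + N} = -7 + \frac{-17 + c}{2 N}$)
$p = - \frac{79}{414}$ ($p = 25 \cdot \frac{1}{18} - \frac{109}{69} = \frac{25}{18} - \frac{109}{69} = - \frac{79}{414} \approx -0.19082$)
$q{\left(l \right)} = 3 + 2 l^{2} + 287 l$ ($q{\left(l \right)} = 2 \left(\left(l^{2} + \left(-12\right)^{2} l\right) + \frac{-17 + l - -14}{2 \left(-1\right)}\right) = 2 \left(\left(l^{2} + 144 l\right) + \frac{1}{2} \left(-1\right) \left(-17 + l + 14\right)\right) = 2 \left(\left(l^{2} + 144 l\right) + \frac{1}{2} \left(-1\right) \left(-3 + l\right)\right) = 2 \left(\left(l^{2} + 144 l\right) - \left(- \frac{3}{2} + \frac{l}{2}\right)\right) = 2 \left(\frac{3}{2} + l^{2} + \frac{287 l}{2}\right) = 3 + 2 l^{2} + 287 l$)
$- q{\left(p \right)} = - (3 + 2 \left(- \frac{79}{414}\right)^{2} + 287 \left(- \frac{79}{414}\right)) = - (3 + 2 \cdot \frac{6241}{171396} - \frac{22673}{414}) = - (3 + \frac{6241}{85698} - \frac{22673}{414}) = \left(-1\right) \left(- \frac{2214988}{42849}\right) = \frac{2214988}{42849}$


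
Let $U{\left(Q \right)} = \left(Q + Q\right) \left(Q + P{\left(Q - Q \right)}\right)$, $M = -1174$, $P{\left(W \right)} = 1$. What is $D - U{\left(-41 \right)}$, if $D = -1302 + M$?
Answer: $-5756$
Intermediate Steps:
$D = -2476$ ($D = -1302 - 1174 = -2476$)
$U{\left(Q \right)} = 2 Q \left(1 + Q\right)$ ($U{\left(Q \right)} = \left(Q + Q\right) \left(Q + 1\right) = 2 Q \left(1 + Q\right)$)
$D - U{\left(-41 \right)} = -2476 - 2 \left(-41\right) \left(1 - 41\right) = -2476 - 2 \left(-41\right) \left(-40\right) = -2476 - 3280 = -5756$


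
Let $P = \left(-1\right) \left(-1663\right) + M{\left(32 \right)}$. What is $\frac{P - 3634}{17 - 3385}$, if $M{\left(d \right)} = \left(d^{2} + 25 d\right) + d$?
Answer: $\frac{115}{3368} \approx 0.034145$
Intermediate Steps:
$M{\left(d \right)} = d^{2} + 26 d$
$P = 3519$ ($P = \left(-1\right) \left(-1663\right) + 32 \left(26 + 32\right) = 1663 + 32 \cdot 58 = 1663 + 1856 = 3519$)
$\frac{P - 3634}{17 - 3385} = \frac{3519 - 3634}{17 - 3385} = - \frac{115}{-3368} = \left(-115\right) \left(- \frac{1}{3368}\right) = \frac{115}{3368}$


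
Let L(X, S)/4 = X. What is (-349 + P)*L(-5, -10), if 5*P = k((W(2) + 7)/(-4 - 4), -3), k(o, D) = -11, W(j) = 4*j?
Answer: 7024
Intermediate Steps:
L(X, S) = 4*X
P = -11/5 (P = (1/5)*(-11) = -11/5 ≈ -2.2000)
(-349 + P)*L(-5, -10) = (-349 - 11/5)*(4*(-5)) = -1756/5*(-20) = 7024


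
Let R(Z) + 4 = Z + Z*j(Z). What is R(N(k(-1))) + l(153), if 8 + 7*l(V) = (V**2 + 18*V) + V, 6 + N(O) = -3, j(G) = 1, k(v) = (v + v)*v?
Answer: 26154/7 ≈ 3736.3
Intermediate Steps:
k(v) = 2*v**2 (k(v) = (2*v)*v = 2*v**2)
N(O) = -9 (N(O) = -6 - 3 = -9)
R(Z) = -4 + 2*Z (R(Z) = -4 + (Z + Z*1) = -4 + (Z + Z) = -4 + 2*Z)
l(V) = -8/7 + V**2/7 + 19*V/7 (l(V) = -8/7 + ((V**2 + 18*V) + V)/7 = -8/7 + (V**2 + 19*V)/7 = -8/7 + (V**2/7 + 19*V/7) = -8/7 + V**2/7 + 19*V/7)
R(N(k(-1))) + l(153) = (-4 + 2*(-9)) + (-8/7 + (1/7)*153**2 + (19/7)*153) = (-4 - 18) + (-8/7 + (1/7)*23409 + 2907/7) = -22 + (-8/7 + 23409/7 + 2907/7) = -22 + 26308/7 = 26154/7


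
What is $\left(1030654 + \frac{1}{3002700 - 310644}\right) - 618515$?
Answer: $\frac{1109501267785}{2692056} \approx 4.1214 \cdot 10^{5}$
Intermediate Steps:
$\left(1030654 + \frac{1}{3002700 - 310644}\right) - 618515 = \left(1030654 + \frac{1}{2692056}\right) - 618515 = \frac{2774578284625}{2692056} - 618515 = \frac{1109501267785}{2692056}$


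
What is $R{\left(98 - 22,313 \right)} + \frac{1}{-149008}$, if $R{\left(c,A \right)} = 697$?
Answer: $\frac{103858575}{149008} \approx 697.0$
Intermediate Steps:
$R{\left(98 - 22,313 \right)} + \frac{1}{-149008} = 697 + \frac{1}{-149008} = 697 - \frac{1}{149008} = \frac{103858575}{149008}$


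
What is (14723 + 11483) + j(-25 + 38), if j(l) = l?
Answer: 26219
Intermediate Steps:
(14723 + 11483) + j(-25 + 38) = (14723 + 11483) + (-25 + 38) = 26206 + 13 = 26219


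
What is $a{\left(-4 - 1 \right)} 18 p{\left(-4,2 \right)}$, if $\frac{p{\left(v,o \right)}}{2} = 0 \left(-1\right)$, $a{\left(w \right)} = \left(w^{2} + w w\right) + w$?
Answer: $0$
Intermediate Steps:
$a{\left(w \right)} = w + 2 w^{2}$ ($a{\left(w \right)} = \left(w^{2} + w^{2}\right) + w = 2 w^{2} + w = w + 2 w^{2}$)
$p{\left(v,o \right)} = 0$ ($p{\left(v,o \right)} = 2 \cdot 0 \left(-1\right) = 2 \cdot 0 = 0$)
$a{\left(-4 - 1 \right)} 18 p{\left(-4,2 \right)} = \left(-4 - 1\right) \left(1 + 2 \left(-4 - 1\right)\right) 18 \cdot 0 = - 5 \left(1 + 2 \left(-5\right)\right) 18 \cdot 0 = - 5 \left(1 - 10\right) 18 \cdot 0 = \left(-5\right) \left(-9\right) 18 \cdot 0 = 45 \cdot 18 \cdot 0 = 810 \cdot 0 = 0$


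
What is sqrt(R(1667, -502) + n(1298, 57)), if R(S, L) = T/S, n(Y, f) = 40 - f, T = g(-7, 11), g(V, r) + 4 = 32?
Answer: I*sqrt(47194437)/1667 ≈ 4.1211*I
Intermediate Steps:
g(V, r) = 28 (g(V, r) = -4 + 32 = 28)
T = 28
R(S, L) = 28/S
sqrt(R(1667, -502) + n(1298, 57)) = sqrt(28/1667 + (40 - 1*57)) = sqrt(28*(1/1667) + (40 - 57)) = sqrt(28/1667 - 17) = sqrt(-28311/1667) = I*sqrt(47194437)/1667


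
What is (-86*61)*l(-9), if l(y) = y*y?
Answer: -424926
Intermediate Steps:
l(y) = y²
(-86*61)*l(-9) = -86*61*(-9)² = -5246*81 = -424926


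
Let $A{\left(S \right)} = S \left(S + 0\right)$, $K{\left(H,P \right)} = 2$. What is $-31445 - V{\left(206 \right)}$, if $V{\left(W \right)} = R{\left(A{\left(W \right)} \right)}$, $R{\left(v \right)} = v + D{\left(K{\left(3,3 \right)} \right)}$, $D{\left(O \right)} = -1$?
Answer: $-73880$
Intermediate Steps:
$A{\left(S \right)} = S^{2}$ ($A{\left(S \right)} = S S = S^{2}$)
$R{\left(v \right)} = -1 + v$ ($R{\left(v \right)} = v - 1 = -1 + v$)
$V{\left(W \right)} = -1 + W^{2}$
$-31445 - V{\left(206 \right)} = -31445 - \left(-1 + 206^{2}\right) = -31445 - \left(-1 + 42436\right) = -31445 - 42435 = -73880$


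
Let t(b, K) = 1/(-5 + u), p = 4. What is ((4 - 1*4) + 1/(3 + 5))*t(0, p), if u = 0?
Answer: -1/40 ≈ -0.025000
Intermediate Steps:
t(b, K) = -⅕ (t(b, K) = 1/(-5 + 0) = 1/(-5) = -⅕)
((4 - 1*4) + 1/(3 + 5))*t(0, p) = ((4 - 1*4) + 1/(3 + 5))*(-⅕) = ((4 - 4) + 1/8)*(-⅕) = (0 + ⅛)*(-⅕) = (⅛)*(-⅕) = -1/40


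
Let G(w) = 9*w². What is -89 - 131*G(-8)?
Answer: -75545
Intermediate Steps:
-89 - 131*G(-8) = -89 - 1179*(-8)² = -89 - 1179*64 = -89 - 131*576 = -89 - 75456 = -75545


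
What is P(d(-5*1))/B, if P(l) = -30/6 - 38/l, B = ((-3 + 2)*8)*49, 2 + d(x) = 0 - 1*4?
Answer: -1/294 ≈ -0.0034014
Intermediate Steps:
d(x) = -6 (d(x) = -2 + (0 - 1*4) = -2 + (0 - 4) = -2 - 4 = -6)
B = -392 (B = -1*8*49 = -8*49 = -392)
P(l) = -5 - 38/l (P(l) = -30*⅙ - 38/l = -5 - 38/l)
P(d(-5*1))/B = (-5 - 38/(-6))/(-392) = (-5 - 38*(-⅙))*(-1/392) = (-5 + 19/3)*(-1/392) = (4/3)*(-1/392) = -1/294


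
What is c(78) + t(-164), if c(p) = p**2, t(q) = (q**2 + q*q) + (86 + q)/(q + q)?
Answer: 9819703/164 ≈ 59876.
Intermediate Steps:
t(q) = 2*q**2 + (86 + q)/(2*q) (t(q) = (q**2 + q**2) + (86 + q)/((2*q)) = 2*q**2 + (86 + q)*(1/(2*q)) = 2*q**2 + (86 + q)/(2*q))
c(78) + t(-164) = 78**2 + (1/2)*(86 - 164 + 4*(-164)**3)/(-164) = 6084 + (1/2)*(-1/164)*(86 - 164 + 4*(-4410944)) = 6084 + (1/2)*(-1/164)*(86 - 164 - 17643776) = 6084 + (1/2)*(-1/164)*(-17643854) = 6084 + 8821927/164 = 9819703/164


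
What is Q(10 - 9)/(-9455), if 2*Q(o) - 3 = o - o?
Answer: -3/18910 ≈ -0.00015865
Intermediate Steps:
Q(o) = 3/2 (Q(o) = 3/2 + (o - o)/2 = 3/2 + (½)*0 = 3/2 + 0 = 3/2)
Q(10 - 9)/(-9455) = (3/2)/(-9455) = (3/2)*(-1/9455) = -3/18910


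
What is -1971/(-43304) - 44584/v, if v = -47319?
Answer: 2023931285/2049101976 ≈ 0.98772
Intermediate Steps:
-1971/(-43304) - 44584/v = -1971/(-43304) - 44584/(-47319) = -1971*(-1/43304) - 44584*(-1/47319) = 1971/43304 + 44584/47319 = 2023931285/2049101976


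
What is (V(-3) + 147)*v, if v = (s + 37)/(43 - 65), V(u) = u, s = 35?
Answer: -5184/11 ≈ -471.27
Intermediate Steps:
v = -36/11 (v = (35 + 37)/(43 - 65) = 72/(-22) = 72*(-1/22) = -36/11 ≈ -3.2727)
(V(-3) + 147)*v = (-3 + 147)*(-36/11) = 144*(-36/11) = -5184/11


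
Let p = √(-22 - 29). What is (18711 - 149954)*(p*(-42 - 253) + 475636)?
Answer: -62423895548 + 38716685*I*√51 ≈ -6.2424e+10 + 2.7649e+8*I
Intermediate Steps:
p = I*√51 (p = √(-51) = I*√51 ≈ 7.1414*I)
(18711 - 149954)*(p*(-42 - 253) + 475636) = (18711 - 149954)*((I*√51)*(-42 - 253) + 475636) = -131243*((I*√51)*(-295) + 475636) = -131243*(-295*I*√51 + 475636) = -131243*(475636 - 295*I*√51) = -62423895548 + 38716685*I*√51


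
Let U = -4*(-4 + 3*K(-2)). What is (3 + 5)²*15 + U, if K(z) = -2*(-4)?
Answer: 880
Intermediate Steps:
K(z) = 8
U = -80 (U = -4*(-4 + 3*8) = -4*(-4 + 24) = -4*20 = -80)
(3 + 5)²*15 + U = (3 + 5)²*15 - 80 = 8²*15 - 80 = 64*15 - 80 = 960 - 80 = 880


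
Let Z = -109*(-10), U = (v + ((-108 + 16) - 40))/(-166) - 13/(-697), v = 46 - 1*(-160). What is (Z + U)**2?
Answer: 3973143961094400/3346738201 ≈ 1.1872e+6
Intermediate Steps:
v = 206 (v = 46 + 160 = 206)
U = -24710/57851 (U = (206 + ((-108 + 16) - 40))/(-166) - 13/(-697) = (206 + (-92 - 40))*(-1/166) - 13*(-1/697) = (206 - 132)*(-1/166) + 13/697 = 74*(-1/166) + 13/697 = -37/83 + 13/697 = -24710/57851 ≈ -0.42713)
Z = 1090
(Z + U)**2 = (1090 - 24710/57851)**2 = (63032880/57851)**2 = 3973143961094400/3346738201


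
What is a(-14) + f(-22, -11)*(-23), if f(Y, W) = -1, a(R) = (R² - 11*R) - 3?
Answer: 370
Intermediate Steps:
a(R) = -3 + R² - 11*R
a(-14) + f(-22, -11)*(-23) = (-3 + (-14)² - 11*(-14)) - 1*(-23) = (-3 + 196 + 154) + 23 = 347 + 23 = 370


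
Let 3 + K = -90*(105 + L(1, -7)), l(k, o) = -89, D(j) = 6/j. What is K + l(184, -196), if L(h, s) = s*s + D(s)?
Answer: -97124/7 ≈ -13875.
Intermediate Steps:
L(h, s) = s² + 6/s (L(h, s) = s*s + 6/s = s² + 6/s)
K = -96501/7 (K = -3 - 90*(105 + (6 + (-7)³)/(-7)) = -3 - 90*(105 - (6 - 343)/7) = -3 - 90*(105 - ⅐*(-337)) = -3 - 90*(105 + 337/7) = -3 - 90*1072/7 = -3 - 96480/7 = -96501/7 ≈ -13786.)
K + l(184, -196) = -96501/7 - 89 = -97124/7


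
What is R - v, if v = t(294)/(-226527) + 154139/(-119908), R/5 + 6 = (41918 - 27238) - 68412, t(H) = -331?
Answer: -7298230248998335/27162399516 ≈ -2.6869e+5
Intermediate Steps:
R = -268690 (R = -30 + 5*((41918 - 27238) - 68412) = -30 + 5*(14680 - 68412) = -30 + 5*(-53732) = -30 - 268660 = -268690)
v = -34876955705/27162399516 (v = -331/(-226527) + 154139/(-119908) = -331*(-1/226527) + 154139*(-1/119908) = 331/226527 - 154139/119908 = -34876955705/27162399516 ≈ -1.2840)
R - v = -268690 - 1*(-34876955705/27162399516) = -268690 + 34876955705/27162399516 = -7298230248998335/27162399516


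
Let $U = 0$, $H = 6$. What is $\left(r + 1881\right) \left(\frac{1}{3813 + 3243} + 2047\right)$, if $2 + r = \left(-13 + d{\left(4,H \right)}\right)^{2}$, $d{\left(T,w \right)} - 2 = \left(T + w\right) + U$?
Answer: $\frac{3394253755}{882} \approx 3.8484 \cdot 10^{6}$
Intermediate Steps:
$d{\left(T,w \right)} = 2 + T + w$ ($d{\left(T,w \right)} = 2 + \left(\left(T + w\right) + 0\right) = 2 + \left(T + w\right) = 2 + T + w$)
$r = -1$ ($r = -2 + \left(-13 + \left(2 + 4 + 6\right)\right)^{2} = -2 + \left(-13 + 12\right)^{2} = -2 + \left(-1\right)^{2} = -2 + 1 = -1$)
$\left(r + 1881\right) \left(\frac{1}{3813 + 3243} + 2047\right) = \left(-1 + 1881\right) \left(\frac{1}{3813 + 3243} + 2047\right) = 1880 \left(\frac{1}{7056} + 2047\right) = 1880 \cdot \frac{14443633}{7056} = \frac{3394253755}{882}$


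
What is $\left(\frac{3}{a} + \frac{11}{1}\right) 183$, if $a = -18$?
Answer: $\frac{3965}{2} \approx 1982.5$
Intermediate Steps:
$\left(\frac{3}{a} + \frac{11}{1}\right) 183 = \left(\frac{3}{-18} + \frac{11}{1}\right) 183 = \left(3 \left(- \frac{1}{18}\right) + 11 \cdot 1\right) 183 = \left(- \frac{1}{6} + 11\right) 183 = \frac{65}{6} \cdot 183 = \frac{3965}{2}$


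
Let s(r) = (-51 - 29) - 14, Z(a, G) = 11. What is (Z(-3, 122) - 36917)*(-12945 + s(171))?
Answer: 481217334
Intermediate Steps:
s(r) = -94 (s(r) = -80 - 14 = -94)
(Z(-3, 122) - 36917)*(-12945 + s(171)) = (11 - 36917)*(-12945 - 94) = -36906*(-13039) = 481217334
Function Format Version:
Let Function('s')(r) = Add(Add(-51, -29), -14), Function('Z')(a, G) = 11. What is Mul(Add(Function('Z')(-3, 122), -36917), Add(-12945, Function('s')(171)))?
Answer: 481217334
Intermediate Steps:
Function('s')(r) = -94 (Function('s')(r) = Add(-80, -14) = -94)
Mul(Add(Function('Z')(-3, 122), -36917), Add(-12945, Function('s')(171))) = Mul(Add(11, -36917), Add(-12945, -94)) = Mul(-36906, -13039) = 481217334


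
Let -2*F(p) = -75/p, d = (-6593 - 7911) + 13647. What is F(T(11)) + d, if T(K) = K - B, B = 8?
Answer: -1689/2 ≈ -844.50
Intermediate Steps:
T(K) = -8 + K (T(K) = K - 1*8 = K - 8 = -8 + K)
d = -857 (d = -14504 + 13647 = -857)
F(p) = 75/(2*p) (F(p) = -(-75)/(2*p) = 75/(2*p))
F(T(11)) + d = 75/(2*(-8 + 11)) - 857 = (75/2)/3 - 857 = (75/2)*(1/3) - 857 = 25/2 - 857 = -1689/2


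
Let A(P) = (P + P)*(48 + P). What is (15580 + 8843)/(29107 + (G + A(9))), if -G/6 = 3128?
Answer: 24423/11365 ≈ 2.1490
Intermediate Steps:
G = -18768 (G = -6*3128 = -18768)
A(P) = 2*P*(48 + P) (A(P) = (2*P)*(48 + P) = 2*P*(48 + P))
(15580 + 8843)/(29107 + (G + A(9))) = (15580 + 8843)/(29107 + (-18768 + 2*9*(48 + 9))) = 24423/(29107 + (-18768 + 2*9*57)) = 24423/(29107 + (-18768 + 1026)) = 24423/(29107 - 17742) = 24423/11365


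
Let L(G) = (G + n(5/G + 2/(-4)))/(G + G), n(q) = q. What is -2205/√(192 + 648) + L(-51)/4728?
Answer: 5263/49190112 - 21*√210/4 ≈ -76.080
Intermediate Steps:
L(G) = (-½ + G + 5/G)/(2*G) (L(G) = (G + (5/G + 2/(-4)))/(G + G) = (G + (5/G + 2*(-¼)))/((2*G)) = (G + (5/G - ½))*(1/(2*G)) = (G + (-½ + 5/G))*(1/(2*G)) = (-½ + G + 5/G)*(1/(2*G)) = (-½ + G + 5/G)/(2*G))
-2205/√(192 + 648) + L(-51)/4728 = -2205/√(192 + 648) + ((¼)*(10 - 1*(-51) + 2*(-51)²)/(-51)²)/4728 = -2205*√210/420 + ((¼)*(1/2601)*(10 + 51 + 2*2601))*(1/4728) = -2205*√210/420 + ((¼)*(1/2601)*(10 + 51 + 5202))*(1/4728) = -21*√210/4 + ((¼)*(1/2601)*5263)*(1/4728) = -21*√210/4 + (5263/10404)*(1/4728) = -21*√210/4 + 5263/49190112 = 5263/49190112 - 21*√210/4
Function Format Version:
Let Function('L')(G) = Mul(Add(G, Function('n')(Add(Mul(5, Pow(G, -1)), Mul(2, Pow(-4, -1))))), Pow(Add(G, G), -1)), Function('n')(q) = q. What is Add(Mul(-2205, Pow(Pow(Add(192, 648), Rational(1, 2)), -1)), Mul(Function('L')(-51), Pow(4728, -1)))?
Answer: Add(Rational(5263, 49190112), Mul(Rational(-21, 4), Pow(210, Rational(1, 2)))) ≈ -76.080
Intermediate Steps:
Function('L')(G) = Mul(Rational(1, 2), Pow(G, -1), Add(Rational(-1, 2), G, Mul(5, Pow(G, -1)))) (Function('L')(G) = Mul(Add(G, Add(Mul(5, Pow(G, -1)), Mul(2, Pow(-4, -1)))), Pow(Add(G, G), -1)) = Mul(Add(G, Add(Mul(5, Pow(G, -1)), Mul(2, Rational(-1, 4)))), Pow(Mul(2, G), -1)) = Mul(Add(G, Add(Mul(5, Pow(G, -1)), Rational(-1, 2))), Mul(Rational(1, 2), Pow(G, -1))) = Mul(Add(G, Add(Rational(-1, 2), Mul(5, Pow(G, -1)))), Mul(Rational(1, 2), Pow(G, -1))) = Mul(Add(Rational(-1, 2), G, Mul(5, Pow(G, -1))), Mul(Rational(1, 2), Pow(G, -1))) = Mul(Rational(1, 2), Pow(G, -1), Add(Rational(-1, 2), G, Mul(5, Pow(G, -1)))))
Add(Mul(-2205, Pow(Pow(Add(192, 648), Rational(1, 2)), -1)), Mul(Function('L')(-51), Pow(4728, -1))) = Add(Mul(-2205, Pow(Pow(Add(192, 648), Rational(1, 2)), -1)), Mul(Mul(Rational(1, 4), Pow(-51, -2), Add(10, Mul(-1, -51), Mul(2, Pow(-51, 2)))), Pow(4728, -1))) = Add(Mul(-2205, Pow(Pow(840, Rational(1, 2)), -1)), Mul(Mul(Rational(1, 4), Rational(1, 2601), Add(10, 51, Mul(2, 2601))), Rational(1, 4728))) = Add(Mul(-2205, Pow(Mul(2, Pow(210, Rational(1, 2))), -1)), Mul(Mul(Rational(1, 4), Rational(1, 2601), Add(10, 51, 5202)), Rational(1, 4728))) = Add(Mul(-2205, Mul(Rational(1, 420), Pow(210, Rational(1, 2)))), Mul(Mul(Rational(1, 4), Rational(1, 2601), 5263), Rational(1, 4728))) = Add(Mul(Rational(-21, 4), Pow(210, Rational(1, 2))), Mul(Rational(5263, 10404), Rational(1, 4728))) = Add(Mul(Rational(-21, 4), Pow(210, Rational(1, 2))), Rational(5263, 49190112)) = Add(Rational(5263, 49190112), Mul(Rational(-21, 4), Pow(210, Rational(1, 2))))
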